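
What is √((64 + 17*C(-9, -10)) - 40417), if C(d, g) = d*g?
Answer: I*√38823 ≈ 197.04*I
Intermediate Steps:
√((64 + 17*C(-9, -10)) - 40417) = √((64 + 17*(-9*(-10))) - 40417) = √((64 + 17*90) - 40417) = √((64 + 1530) - 40417) = √(1594 - 40417) = √(-38823) = I*√38823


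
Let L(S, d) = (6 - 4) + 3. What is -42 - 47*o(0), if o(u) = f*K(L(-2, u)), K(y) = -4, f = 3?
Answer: 522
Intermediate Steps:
L(S, d) = 5 (L(S, d) = 2 + 3 = 5)
o(u) = -12 (o(u) = 3*(-4) = -12)
-42 - 47*o(0) = -42 - 47*(-12) = -42 + 564 = 522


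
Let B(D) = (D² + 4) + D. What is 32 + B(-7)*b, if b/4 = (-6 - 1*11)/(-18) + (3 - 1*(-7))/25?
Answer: 12572/45 ≈ 279.38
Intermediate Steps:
B(D) = 4 + D + D² (B(D) = (4 + D²) + D = 4 + D + D²)
b = 242/45 (b = 4*((-6 - 1*11)/(-18) + (3 - 1*(-7))/25) = 4*((-6 - 11)*(-1/18) + (3 + 7)*(1/25)) = 4*(-17*(-1/18) + 10*(1/25)) = 4*(17/18 + ⅖) = 4*(121/90) = 242/45 ≈ 5.3778)
32 + B(-7)*b = 32 + (4 - 7 + (-7)²)*(242/45) = 32 + (4 - 7 + 49)*(242/45) = 32 + 46*(242/45) = 32 + 11132/45 = 12572/45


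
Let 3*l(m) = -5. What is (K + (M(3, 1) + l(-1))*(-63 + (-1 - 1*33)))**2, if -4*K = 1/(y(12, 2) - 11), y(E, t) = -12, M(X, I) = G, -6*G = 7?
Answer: 5754284449/76176 ≈ 75539.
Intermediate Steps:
G = -7/6 (G = -1/6*7 = -7/6 ≈ -1.1667)
M(X, I) = -7/6
l(m) = -5/3 (l(m) = (1/3)*(-5) = -5/3)
K = 1/92 (K = -1/(4*(-12 - 11)) = -1/4/(-23) = -1/4*(-1/23) = 1/92 ≈ 0.010870)
(K + (M(3, 1) + l(-1))*(-63 + (-1 - 1*33)))**2 = (1/92 + (-7/6 - 5/3)*(-63 + (-1 - 1*33)))**2 = (1/92 - 17*(-63 + (-1 - 33))/6)**2 = (1/92 - 17*(-63 - 34)/6)**2 = (1/92 - 17/6*(-97))**2 = (1/92 + 1649/6)**2 = (75857/276)**2 = 5754284449/76176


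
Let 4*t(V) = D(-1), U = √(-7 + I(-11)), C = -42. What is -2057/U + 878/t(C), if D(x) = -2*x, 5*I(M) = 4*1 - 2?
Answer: 1756 + 187*I*√165/3 ≈ 1756.0 + 800.69*I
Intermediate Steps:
I(M) = ⅖ (I(M) = (4*1 - 2)/5 = (4 - 2)/5 = (⅕)*2 = ⅖)
U = I*√165/5 (U = √(-7 + ⅖) = √(-33/5) = I*√165/5 ≈ 2.569*I)
t(V) = ½ (t(V) = (-2*(-1))/4 = (¼)*2 = ½)
-2057/U + 878/t(C) = -2057*(-I*√165/33) + 878/(½) = -(-187)*I*√165/3 + 878*2 = 187*I*√165/3 + 1756 = 1756 + 187*I*√165/3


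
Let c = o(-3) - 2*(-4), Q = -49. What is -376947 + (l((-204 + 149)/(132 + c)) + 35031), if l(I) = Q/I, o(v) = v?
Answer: -18798667/55 ≈ -3.4179e+5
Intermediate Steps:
c = 5 (c = -3 - 2*(-4) = -3 + 8 = 5)
l(I) = -49/I
-376947 + (l((-204 + 149)/(132 + c)) + 35031) = -376947 + (-49*(132 + 5)/(-204 + 149) + 35031) = -376947 + (-49/((-55/137)) + 35031) = -376947 + (-49/((-55*1/137)) + 35031) = -376947 + (-49/(-55/137) + 35031) = -376947 + (-49*(-137/55) + 35031) = -376947 + (6713/55 + 35031) = -376947 + 1933418/55 = -18798667/55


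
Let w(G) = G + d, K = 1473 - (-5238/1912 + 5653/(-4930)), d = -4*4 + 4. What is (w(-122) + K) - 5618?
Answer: -10074476691/2356540 ≈ -4275.1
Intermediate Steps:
d = -12 (d = -16 + 4 = -12)
K = 3480341389/2356540 (K = 1473 - (-5238*1/1912 + 5653*(-1/4930)) = 1473 - (-2619/956 - 5653/4930) = 1473 - 1*(-9157969/2356540) = 1473 + 9157969/2356540 = 3480341389/2356540 ≈ 1476.9)
w(G) = -12 + G (w(G) = G - 12 = -12 + G)
(w(-122) + K) - 5618 = ((-12 - 122) + 3480341389/2356540) - 5618 = (-134 + 3480341389/2356540) - 5618 = 3164565029/2356540 - 5618 = -10074476691/2356540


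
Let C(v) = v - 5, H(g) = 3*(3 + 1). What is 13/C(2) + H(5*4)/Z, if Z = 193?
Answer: -2473/579 ≈ -4.2712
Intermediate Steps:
H(g) = 12 (H(g) = 3*4 = 12)
C(v) = -5 + v
13/C(2) + H(5*4)/Z = 13/(-5 + 2) + 12/193 = 13/(-3) + 12*(1/193) = 13*(-⅓) + 12/193 = -13/3 + 12/193 = -2473/579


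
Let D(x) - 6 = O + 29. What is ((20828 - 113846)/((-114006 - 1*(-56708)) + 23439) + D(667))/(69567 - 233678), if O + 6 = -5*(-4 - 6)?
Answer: -2767879/5556634349 ≈ -0.00049812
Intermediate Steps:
O = 44 (O = -6 - 5*(-4 - 6) = -6 - 5*(-10) = -6 + 50 = 44)
D(x) = 79 (D(x) = 6 + (44 + 29) = 6 + 73 = 79)
((20828 - 113846)/((-114006 - 1*(-56708)) + 23439) + D(667))/(69567 - 233678) = ((20828 - 113846)/((-114006 - 1*(-56708)) + 23439) + 79)/(69567 - 233678) = (-93018/((-114006 + 56708) + 23439) + 79)/(-164111) = (-93018/(-57298 + 23439) + 79)*(-1/164111) = (-93018/(-33859) + 79)*(-1/164111) = (-93018*(-1/33859) + 79)*(-1/164111) = (93018/33859 + 79)*(-1/164111) = (2767879/33859)*(-1/164111) = -2767879/5556634349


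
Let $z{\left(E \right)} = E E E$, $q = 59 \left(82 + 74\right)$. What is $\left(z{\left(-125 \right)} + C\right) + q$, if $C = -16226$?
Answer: $-1960147$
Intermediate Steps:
$q = 9204$ ($q = 59 \cdot 156 = 9204$)
$z{\left(E \right)} = E^{3}$ ($z{\left(E \right)} = E^{2} E = E^{3}$)
$\left(z{\left(-125 \right)} + C\right) + q = \left(\left(-125\right)^{3} - 16226\right) + 9204 = \left(-1953125 - 16226\right) + 9204 = -1969351 + 9204 = -1960147$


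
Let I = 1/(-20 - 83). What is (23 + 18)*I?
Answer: -41/103 ≈ -0.39806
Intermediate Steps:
I = -1/103 (I = 1/(-103) = -1/103 ≈ -0.0097087)
(23 + 18)*I = (23 + 18)*(-1/103) = 41*(-1/103) = -41/103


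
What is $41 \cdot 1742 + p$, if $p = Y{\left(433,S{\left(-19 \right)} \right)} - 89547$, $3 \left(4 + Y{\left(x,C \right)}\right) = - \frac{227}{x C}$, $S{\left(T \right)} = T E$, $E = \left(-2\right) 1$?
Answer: $- \frac{894883925}{49362} \approx -18129.0$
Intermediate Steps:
$E = -2$
$S{\left(T \right)} = - 2 T$ ($S{\left(T \right)} = T \left(-2\right) = - 2 T$)
$Y{\left(x,C \right)} = -4 - \frac{227}{3 C x}$ ($Y{\left(x,C \right)} = -4 + \frac{\left(-227\right) \frac{1}{x C}}{3} = -4 + \frac{\left(-227\right) \frac{1}{C x}}{3} = -4 + \frac{\left(-227\right) \frac{1}{C} \frac{1}{x}}{3} = -4 - \frac{227}{3 C x}$)
$p = - \frac{4420416689}{49362}$ ($p = \left(-4 - \frac{227}{3 \left(\left(-2\right) \left(-19\right)\right) 433}\right) - 89547 = \left(-4 - \frac{227}{3} \cdot \frac{1}{38} \cdot \frac{1}{433}\right) - 89547 = \left(-4 - \frac{227}{114} \cdot \frac{1}{433}\right) - 89547 = \left(-4 - \frac{227}{49362}\right) - 89547 = - \frac{197675}{49362} - 89547 = - \frac{4420416689}{49362} \approx -89551.0$)
$41 \cdot 1742 + p = 41 \cdot 1742 - \frac{4420416689}{49362} = 71422 - \frac{4420416689}{49362} = - \frac{894883925}{49362}$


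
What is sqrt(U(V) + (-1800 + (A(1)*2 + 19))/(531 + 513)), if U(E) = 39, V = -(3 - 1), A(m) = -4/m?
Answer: sqrt(1128883)/174 ≈ 6.1063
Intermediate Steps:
V = -2 (V = -1*2 = -2)
sqrt(U(V) + (-1800 + (A(1)*2 + 19))/(531 + 513)) = sqrt(39 + (-1800 + (-4/1*2 + 19))/(531 + 513)) = sqrt(39 + (-1800 + (-4*1*2 + 19))/1044) = sqrt(39 + (-1800 + (-4*2 + 19))*(1/1044)) = sqrt(39 + (-1800 + (-8 + 19))*(1/1044)) = sqrt(39 + (-1800 + 11)*(1/1044)) = sqrt(39 - 1789*1/1044) = sqrt(39 - 1789/1044) = sqrt(38927/1044) = sqrt(1128883)/174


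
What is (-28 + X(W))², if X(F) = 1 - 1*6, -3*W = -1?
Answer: 1089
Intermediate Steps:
W = ⅓ (W = -⅓*(-1) = ⅓ ≈ 0.33333)
X(F) = -5 (X(F) = 1 - 6 = -5)
(-28 + X(W))² = (-28 - 5)² = (-33)² = 1089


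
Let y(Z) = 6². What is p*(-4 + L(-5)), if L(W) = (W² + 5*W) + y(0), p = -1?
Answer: -32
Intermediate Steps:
y(Z) = 36
L(W) = 36 + W² + 5*W (L(W) = (W² + 5*W) + 36 = 36 + W² + 5*W)
p*(-4 + L(-5)) = -(-4 + (36 + (-5)² + 5*(-5))) = -(-4 + (36 + 25 - 25)) = -(-4 + 36) = -1*32 = -32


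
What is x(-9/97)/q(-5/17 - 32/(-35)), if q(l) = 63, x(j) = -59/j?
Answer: 5723/567 ≈ 10.093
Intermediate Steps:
x(-9/97)/q(-5/17 - 32/(-35)) = -59/((-9/97))/63 = -59/((-9*1/97))*(1/63) = -59/(-9/97)*(1/63) = -59*(-97/9)*(1/63) = (5723/9)*(1/63) = 5723/567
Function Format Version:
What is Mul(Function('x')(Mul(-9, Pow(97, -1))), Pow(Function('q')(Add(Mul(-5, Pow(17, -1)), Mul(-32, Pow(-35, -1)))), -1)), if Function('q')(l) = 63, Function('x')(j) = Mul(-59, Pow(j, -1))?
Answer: Rational(5723, 567) ≈ 10.093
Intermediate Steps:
Mul(Function('x')(Mul(-9, Pow(97, -1))), Pow(Function('q')(Add(Mul(-5, Pow(17, -1)), Mul(-32, Pow(-35, -1)))), -1)) = Mul(Mul(-59, Pow(Mul(-9, Pow(97, -1)), -1)), Pow(63, -1)) = Mul(Mul(-59, Pow(Mul(-9, Rational(1, 97)), -1)), Rational(1, 63)) = Mul(Mul(-59, Pow(Rational(-9, 97), -1)), Rational(1, 63)) = Mul(Mul(-59, Rational(-97, 9)), Rational(1, 63)) = Mul(Rational(5723, 9), Rational(1, 63)) = Rational(5723, 567)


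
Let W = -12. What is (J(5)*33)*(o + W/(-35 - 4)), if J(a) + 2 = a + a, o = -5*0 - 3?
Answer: -9240/13 ≈ -710.77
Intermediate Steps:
o = -3 (o = 0 - 3 = -3)
J(a) = -2 + 2*a (J(a) = -2 + (a + a) = -2 + 2*a)
(J(5)*33)*(o + W/(-35 - 4)) = ((-2 + 2*5)*33)*(-3 - 12/(-35 - 4)) = ((-2 + 10)*33)*(-3 - 12/(-39)) = (8*33)*(-3 - 1/39*(-12)) = 264*(-3 + 4/13) = 264*(-35/13) = -9240/13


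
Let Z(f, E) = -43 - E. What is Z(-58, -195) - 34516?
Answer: -34364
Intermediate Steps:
Z(-58, -195) - 34516 = (-43 - 1*(-195)) - 34516 = (-43 + 195) - 34516 = 152 - 34516 = -34364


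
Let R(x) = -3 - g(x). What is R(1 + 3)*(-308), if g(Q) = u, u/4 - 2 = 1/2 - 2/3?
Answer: 9548/3 ≈ 3182.7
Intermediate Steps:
u = 22/3 (u = 8 + 4*(1/2 - 2/3) = 8 + 4*(1*(½) - 2*⅓) = 8 + 4*(½ - ⅔) = 8 + 4*(-⅙) = 8 - ⅔ = 22/3 ≈ 7.3333)
g(Q) = 22/3
R(x) = -31/3 (R(x) = -3 - 1*22/3 = -3 - 22/3 = -31/3)
R(1 + 3)*(-308) = -31/3*(-308) = 9548/3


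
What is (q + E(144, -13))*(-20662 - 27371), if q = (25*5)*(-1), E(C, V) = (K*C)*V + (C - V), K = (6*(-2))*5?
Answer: -5396603616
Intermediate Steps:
K = -60 (K = -12*5 = -60)
E(C, V) = C - V - 60*C*V (E(C, V) = (-60*C)*V + (C - V) = -60*C*V + (C - V) = C - V - 60*C*V)
q = -125 (q = 125*(-1) = -125)
(q + E(144, -13))*(-20662 - 27371) = (-125 + (144 - 1*(-13) - 60*144*(-13)))*(-20662 - 27371) = (-125 + (144 + 13 + 112320))*(-48033) = (-125 + 112477)*(-48033) = 112352*(-48033) = -5396603616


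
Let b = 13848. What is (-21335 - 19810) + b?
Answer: -27297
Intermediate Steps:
(-21335 - 19810) + b = (-21335 - 19810) + 13848 = -41145 + 13848 = -27297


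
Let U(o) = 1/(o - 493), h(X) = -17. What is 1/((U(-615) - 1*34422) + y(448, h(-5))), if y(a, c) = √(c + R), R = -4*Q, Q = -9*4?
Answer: -42258651316/1454627177825601 - 1227664*√127/1454627177825601 ≈ -2.9061e-5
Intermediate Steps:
Q = -36
U(o) = 1/(-493 + o)
R = 144 (R = -4*(-36) = 144)
y(a, c) = √(144 + c) (y(a, c) = √(c + 144) = √(144 + c))
1/((U(-615) - 1*34422) + y(448, h(-5))) = 1/((1/(-493 - 615) - 1*34422) + √(144 - 17)) = 1/((1/(-1108) - 34422) + √127) = 1/((-1/1108 - 34422) + √127) = 1/(-38139577/1108 + √127)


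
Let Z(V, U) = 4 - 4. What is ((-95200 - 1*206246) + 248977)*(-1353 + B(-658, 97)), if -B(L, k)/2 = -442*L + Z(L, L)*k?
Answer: 30590738725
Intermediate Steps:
Z(V, U) = 0
B(L, k) = 884*L (B(L, k) = -2*(-442*L + 0*k) = -2*(-442*L + 0) = -(-884)*L = 884*L)
((-95200 - 1*206246) + 248977)*(-1353 + B(-658, 97)) = ((-95200 - 1*206246) + 248977)*(-1353 + 884*(-658)) = ((-95200 - 206246) + 248977)*(-1353 - 581672) = (-301446 + 248977)*(-583025) = -52469*(-583025) = 30590738725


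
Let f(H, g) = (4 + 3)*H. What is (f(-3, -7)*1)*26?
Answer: -546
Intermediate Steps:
f(H, g) = 7*H
(f(-3, -7)*1)*26 = ((7*(-3))*1)*26 = -21*1*26 = -21*26 = -546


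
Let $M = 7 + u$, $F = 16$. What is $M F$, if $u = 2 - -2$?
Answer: $176$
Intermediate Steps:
$u = 4$ ($u = 2 + 2 = 4$)
$M = 11$ ($M = 7 + 4 = 11$)
$M F = 11 \cdot 16 = 176$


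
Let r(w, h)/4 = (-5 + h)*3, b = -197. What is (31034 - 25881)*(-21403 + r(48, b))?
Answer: -122780531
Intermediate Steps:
r(w, h) = -60 + 12*h (r(w, h) = 4*((-5 + h)*3) = 4*(-15 + 3*h) = -60 + 12*h)
(31034 - 25881)*(-21403 + r(48, b)) = (31034 - 25881)*(-21403 + (-60 + 12*(-197))) = 5153*(-21403 + (-60 - 2364)) = 5153*(-21403 - 2424) = 5153*(-23827) = -122780531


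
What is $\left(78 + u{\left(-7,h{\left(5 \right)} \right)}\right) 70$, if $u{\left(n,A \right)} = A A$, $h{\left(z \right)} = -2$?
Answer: $5740$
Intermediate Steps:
$u{\left(n,A \right)} = A^{2}$
$\left(78 + u{\left(-7,h{\left(5 \right)} \right)}\right) 70 = \left(78 + \left(-2\right)^{2}\right) 70 = \left(78 + 4\right) 70 = 82 \cdot 70 = 5740$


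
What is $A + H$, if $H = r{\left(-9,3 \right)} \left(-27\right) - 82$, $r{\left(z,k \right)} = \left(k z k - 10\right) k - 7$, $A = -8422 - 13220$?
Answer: $-14164$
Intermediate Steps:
$A = -21642$
$r{\left(z,k \right)} = -7 + k \left(-10 + z k^{2}\right)$ ($r{\left(z,k \right)} = \left(z k^{2} - 10\right) k - 7 = \left(-10 + z k^{2}\right) k - 7 = k \left(-10 + z k^{2}\right) - 7 = -7 + k \left(-10 + z k^{2}\right)$)
$H = 7478$ ($H = \left(-7 - 30 - 9 \cdot 3^{3}\right) \left(-27\right) - 82 = \left(-7 - 30 - 243\right) \left(-27\right) - 82 = \left(-280\right) \left(-27\right) - 82 = 7560 - 82 = 7478$)
$A + H = -21642 + 7478 = -14164$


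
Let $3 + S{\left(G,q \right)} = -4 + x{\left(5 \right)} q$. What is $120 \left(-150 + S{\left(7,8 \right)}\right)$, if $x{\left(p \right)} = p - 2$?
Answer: $-15960$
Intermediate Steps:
$x{\left(p \right)} = -2 + p$ ($x{\left(p \right)} = p - 2 = -2 + p$)
$S{\left(G,q \right)} = -7 + 3 q$ ($S{\left(G,q \right)} = -3 + \left(-4 + \left(-2 + 5\right) q\right) = -3 + \left(-4 + 3 q\right) = -7 + 3 q$)
$120 \left(-150 + S{\left(7,8 \right)}\right) = 120 \left(-150 + \left(-7 + 3 \cdot 8\right)\right) = 120 \left(-150 + \left(-7 + 24\right)\right) = 120 \left(-150 + 17\right) = 120 \left(-133\right) = -15960$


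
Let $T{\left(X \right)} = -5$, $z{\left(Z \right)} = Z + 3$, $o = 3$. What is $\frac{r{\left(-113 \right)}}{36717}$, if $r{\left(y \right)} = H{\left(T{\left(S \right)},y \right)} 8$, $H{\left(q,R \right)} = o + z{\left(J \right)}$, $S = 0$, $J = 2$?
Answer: $\frac{64}{36717} \approx 0.0017431$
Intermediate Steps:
$z{\left(Z \right)} = 3 + Z$
$H{\left(q,R \right)} = 8$ ($H{\left(q,R \right)} = 3 + \left(3 + 2\right) = 3 + 5 = 8$)
$r{\left(y \right)} = 64$ ($r{\left(y \right)} = 8 \cdot 8 = 64$)
$\frac{r{\left(-113 \right)}}{36717} = \frac{64}{36717}$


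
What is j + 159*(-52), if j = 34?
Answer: -8234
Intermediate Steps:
j + 159*(-52) = 34 + 159*(-52) = 34 - 8268 = -8234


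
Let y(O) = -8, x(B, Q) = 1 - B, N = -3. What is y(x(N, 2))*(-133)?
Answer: 1064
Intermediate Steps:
y(x(N, 2))*(-133) = -8*(-133) = 1064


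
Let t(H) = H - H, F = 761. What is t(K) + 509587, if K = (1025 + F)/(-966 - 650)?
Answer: 509587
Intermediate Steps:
K = -893/808 (K = (1025 + 761)/(-966 - 650) = 1786/(-1616) = 1786*(-1/1616) = -893/808 ≈ -1.1052)
t(H) = 0
t(K) + 509587 = 0 + 509587 = 509587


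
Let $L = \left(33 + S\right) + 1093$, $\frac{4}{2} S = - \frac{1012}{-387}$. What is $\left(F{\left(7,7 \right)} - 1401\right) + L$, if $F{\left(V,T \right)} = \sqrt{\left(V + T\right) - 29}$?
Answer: $- \frac{105919}{387} + i \sqrt{15} \approx -273.69 + 3.873 i$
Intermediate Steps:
$S = \frac{506}{387}$ ($S = \frac{\left(-1012\right) \frac{1}{-387}}{2} = \frac{\left(-1012\right) \left(- \frac{1}{387}\right)}{2} = \frac{1}{2} \cdot \frac{1012}{387} = \frac{506}{387} \approx 1.3075$)
$F{\left(V,T \right)} = \sqrt{-29 + T + V}$ ($F{\left(V,T \right)} = \sqrt{\left(T + V\right) - 29} = \sqrt{-29 + T + V}$)
$L = \frac{436268}{387}$ ($L = \left(33 + \frac{506}{387}\right) + 1093 = \frac{13277}{387} + 1093 = \frac{436268}{387} \approx 1127.3$)
$\left(F{\left(7,7 \right)} - 1401\right) + L = \left(\sqrt{-29 + 7 + 7} - 1401\right) + \frac{436268}{387} = \left(\sqrt{-15} - 1401\right) + \frac{436268}{387} = \left(i \sqrt{15} - 1401\right) + \frac{436268}{387} = \left(-1401 + i \sqrt{15}\right) + \frac{436268}{387} = - \frac{105919}{387} + i \sqrt{15}$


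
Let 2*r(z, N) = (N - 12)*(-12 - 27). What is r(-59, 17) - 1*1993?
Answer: -4181/2 ≈ -2090.5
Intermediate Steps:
r(z, N) = 234 - 39*N/2 (r(z, N) = ((N - 12)*(-12 - 27))/2 = ((-12 + N)*(-39))/2 = (468 - 39*N)/2 = 234 - 39*N/2)
r(-59, 17) - 1*1993 = (234 - 39/2*17) - 1*1993 = (234 - 663/2) - 1993 = -195/2 - 1993 = -4181/2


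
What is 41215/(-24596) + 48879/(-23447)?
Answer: -2168595989/576702412 ≈ -3.7603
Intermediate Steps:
41215/(-24596) + 48879/(-23447) = 41215*(-1/24596) + 48879*(-1/23447) = -41215/24596 - 48879/23447 = -2168595989/576702412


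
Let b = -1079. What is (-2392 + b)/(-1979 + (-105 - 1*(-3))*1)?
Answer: 3471/2081 ≈ 1.6679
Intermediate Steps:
(-2392 + b)/(-1979 + (-105 - 1*(-3))*1) = (-2392 - 1079)/(-1979 + (-105 - 1*(-3))*1) = -3471/(-1979 + (-105 + 3)*1) = -3471/(-1979 - 102*1) = -3471/(-1979 - 102) = -3471/(-2081) = -3471*(-1/2081) = 3471/2081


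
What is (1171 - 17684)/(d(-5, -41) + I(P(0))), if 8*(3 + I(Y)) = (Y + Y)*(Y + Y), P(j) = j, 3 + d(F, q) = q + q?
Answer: 16513/88 ≈ 187.65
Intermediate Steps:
d(F, q) = -3 + 2*q (d(F, q) = -3 + (q + q) = -3 + 2*q)
I(Y) = -3 + Y**2/2 (I(Y) = -3 + ((Y + Y)*(Y + Y))/8 = -3 + ((2*Y)*(2*Y))/8 = -3 + (4*Y**2)/8 = -3 + Y**2/2)
(1171 - 17684)/(d(-5, -41) + I(P(0))) = (1171 - 17684)/((-3 + 2*(-41)) + (-3 + (1/2)*0**2)) = -16513/((-3 - 82) + (-3 + (1/2)*0)) = -16513/(-85 + (-3 + 0)) = -16513/(-85 - 3) = -16513/(-88) = -16513*(-1/88) = 16513/88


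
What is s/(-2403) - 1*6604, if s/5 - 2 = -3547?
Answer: -15851687/2403 ≈ -6596.6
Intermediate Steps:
s = -17725 (s = 10 + 5*(-3547) = 10 - 17735 = -17725)
s/(-2403) - 1*6604 = -17725/(-2403) - 1*6604 = -17725*(-1/2403) - 6604 = 17725/2403 - 6604 = -15851687/2403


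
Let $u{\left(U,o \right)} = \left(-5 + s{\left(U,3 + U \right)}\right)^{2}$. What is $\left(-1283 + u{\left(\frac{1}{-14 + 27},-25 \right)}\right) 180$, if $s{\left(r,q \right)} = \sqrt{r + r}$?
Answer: $- \frac{2943360}{13} - \frac{1800 \sqrt{26}}{13} \approx -2.2712 \cdot 10^{5}$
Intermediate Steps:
$s{\left(r,q \right)} = \sqrt{2} \sqrt{r}$ ($s{\left(r,q \right)} = \sqrt{2 r} = \sqrt{2} \sqrt{r}$)
$u{\left(U,o \right)} = \left(-5 + \sqrt{2} \sqrt{U}\right)^{2}$
$\left(-1283 + u{\left(\frac{1}{-14 + 27},-25 \right)}\right) 180 = \left(-1283 + \left(-5 + \sqrt{2} \sqrt{\frac{1}{-14 + 27}}\right)^{2}\right) 180 = \left(-1283 + \left(-5 + \sqrt{2} \sqrt{\frac{1}{13}}\right)^{2}\right) 180 = \left(-1283 + \left(-5 + \frac{\sqrt{2}}{\sqrt{13}}\right)^{2}\right) 180 = \left(-1283 + \left(-5 + \sqrt{2} \frac{\sqrt{13}}{13}\right)^{2}\right) 180 = \left(-1283 + \left(-5 + \frac{\sqrt{26}}{13}\right)^{2}\right) 180 = -230940 + 180 \left(-5 + \frac{\sqrt{26}}{13}\right)^{2}$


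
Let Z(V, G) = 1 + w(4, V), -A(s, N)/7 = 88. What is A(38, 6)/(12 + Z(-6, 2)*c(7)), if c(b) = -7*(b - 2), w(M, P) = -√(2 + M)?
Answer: -14168/6821 - 21560*√6/6821 ≈ -9.8195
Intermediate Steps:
A(s, N) = -616 (A(s, N) = -7*88 = -616)
Z(V, G) = 1 - √6 (Z(V, G) = 1 - √(2 + 4) = 1 - √6)
c(b) = 14 - 7*b (c(b) = -7*(-2 + b) = 14 - 7*b)
A(38, 6)/(12 + Z(-6, 2)*c(7)) = -616/(12 + (1 - √6)*(14 - 7*7)) = -616/(12 + (1 - √6)*(14 - 49)) = -616/(12 + (1 - √6)*(-35)) = -616/(12 + (-35 + 35*√6)) = -616/(-23 + 35*√6)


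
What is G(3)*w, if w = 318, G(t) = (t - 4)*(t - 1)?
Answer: -636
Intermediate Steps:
G(t) = (-1 + t)*(-4 + t) (G(t) = (-4 + t)*(-1 + t) = (-1 + t)*(-4 + t))
G(3)*w = (4 + 3² - 5*3)*318 = (4 + 9 - 15)*318 = -2*318 = -636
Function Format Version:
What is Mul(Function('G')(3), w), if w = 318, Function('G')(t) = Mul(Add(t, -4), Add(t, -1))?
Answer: -636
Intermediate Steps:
Function('G')(t) = Mul(Add(-1, t), Add(-4, t)) (Function('G')(t) = Mul(Add(-4, t), Add(-1, t)) = Mul(Add(-1, t), Add(-4, t)))
Mul(Function('G')(3), w) = Mul(Add(4, Pow(3, 2), Mul(-5, 3)), 318) = Mul(Add(4, 9, -15), 318) = Mul(-2, 318) = -636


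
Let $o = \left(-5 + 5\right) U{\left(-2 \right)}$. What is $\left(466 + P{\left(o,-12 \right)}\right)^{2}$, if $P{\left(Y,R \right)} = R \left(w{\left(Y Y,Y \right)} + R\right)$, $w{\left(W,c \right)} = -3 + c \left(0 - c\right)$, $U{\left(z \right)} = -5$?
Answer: $417316$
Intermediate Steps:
$o = 0$ ($o = \left(-5 + 5\right) \left(-5\right) = 0 \left(-5\right) = 0$)
$w{\left(W,c \right)} = -3 - c^{2}$ ($w{\left(W,c \right)} = -3 + c \left(- c\right) = -3 - c^{2}$)
$P{\left(Y,R \right)} = R \left(-3 + R - Y^{2}\right)$ ($P{\left(Y,R \right)} = R \left(\left(-3 - Y^{2}\right) + R\right) = R \left(-3 + R - Y^{2}\right)$)
$\left(466 + P{\left(o,-12 \right)}\right)^{2} = \left(466 - 12 \left(-3 - 12 - 0^{2}\right)\right)^{2} = \left(466 - 12 \left(-3 - 12 - 0\right)\right)^{2} = \left(466 - 12 \left(-3 - 12 + 0\right)\right)^{2} = \left(466 - -180\right)^{2} = \left(466 + 180\right)^{2} = 646^{2} = 417316$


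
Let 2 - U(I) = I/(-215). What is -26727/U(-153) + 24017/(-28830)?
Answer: -165672625859/7985910 ≈ -20746.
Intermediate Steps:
U(I) = 2 + I/215 (U(I) = 2 - I/(-215) = 2 - I*(-1)/215 = 2 - (-1)*I/215 = 2 + I/215)
-26727/U(-153) + 24017/(-28830) = -26727/(2 + (1/215)*(-153)) + 24017/(-28830) = -26727/(2 - 153/215) + 24017*(-1/28830) = -26727/277/215 - 24017/28830 = -26727*215/277 - 24017/28830 = -5746305/277 - 24017/28830 = -165672625859/7985910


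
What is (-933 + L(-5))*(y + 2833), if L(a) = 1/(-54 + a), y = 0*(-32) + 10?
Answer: -156501464/59 ≈ -2.6526e+6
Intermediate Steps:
y = 10 (y = 0 + 10 = 10)
(-933 + L(-5))*(y + 2833) = (-933 + 1/(-54 - 5))*(10 + 2833) = (-933 + 1/(-59))*2843 = (-933 - 1/59)*2843 = -55048/59*2843 = -156501464/59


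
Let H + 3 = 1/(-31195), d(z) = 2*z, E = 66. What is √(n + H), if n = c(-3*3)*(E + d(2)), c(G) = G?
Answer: 2*I*√153997517755/31195 ≈ 25.159*I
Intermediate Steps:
H = -93586/31195 (H = -3 + 1/(-31195) = -3 - 1/31195 = -93586/31195 ≈ -3.0000)
n = -630 (n = (-3*3)*(66 + 2*2) = -9*(66 + 4) = -9*70 = -630)
√(n + H) = √(-630 - 93586/31195) = √(-19746436/31195) = 2*I*√153997517755/31195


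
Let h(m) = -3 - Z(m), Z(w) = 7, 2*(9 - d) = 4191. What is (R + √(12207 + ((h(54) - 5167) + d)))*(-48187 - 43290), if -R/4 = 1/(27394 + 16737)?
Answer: 365908/44131 - 91477*√19774/2 ≈ -6.4317e+6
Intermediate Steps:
d = -4173/2 (d = 9 - ½*4191 = 9 - 4191/2 = -4173/2 ≈ -2086.5)
h(m) = -10 (h(m) = -3 - 1*7 = -3 - 7 = -10)
R = -4/44131 (R = -4/(27394 + 16737) = -4/44131 ≈ -9.0639e-5)
(R + √(12207 + ((h(54) - 5167) + d)))*(-48187 - 43290) = (-4/44131 + √(12207 + ((-10 - 5167) - 4173/2)))*(-48187 - 43290) = (-4/44131 + √(12207 + (-5177 - 4173/2)))*(-91477) = (-4/44131 + √(12207 - 14527/2))*(-91477) = (-4/44131 + √(9887/2))*(-91477) = (-4/44131 + √19774/2)*(-91477) = 365908/44131 - 91477*√19774/2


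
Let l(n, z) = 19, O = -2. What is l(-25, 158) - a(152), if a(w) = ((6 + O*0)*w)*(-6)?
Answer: 5491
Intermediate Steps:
a(w) = -36*w (a(w) = ((6 - 2*0)*w)*(-6) = ((6 + 0)*w)*(-6) = (6*w)*(-6) = -36*w)
l(-25, 158) - a(152) = 19 - (-36)*152 = 19 - 1*(-5472) = 19 + 5472 = 5491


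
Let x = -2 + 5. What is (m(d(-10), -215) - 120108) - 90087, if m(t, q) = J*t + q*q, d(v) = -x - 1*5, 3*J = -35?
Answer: -491630/3 ≈ -1.6388e+5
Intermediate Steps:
x = 3
J = -35/3 (J = (⅓)*(-35) = -35/3 ≈ -11.667)
d(v) = -8 (d(v) = -1*3 - 1*5 = -3 - 5 = -8)
m(t, q) = q² - 35*t/3 (m(t, q) = -35*t/3 + q*q = -35*t/3 + q² = q² - 35*t/3)
(m(d(-10), -215) - 120108) - 90087 = (((-215)² - 35/3*(-8)) - 120108) - 90087 = ((46225 + 280/3) - 120108) - 90087 = (138955/3 - 120108) - 90087 = -221369/3 - 90087 = -491630/3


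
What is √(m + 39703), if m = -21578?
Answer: 25*√29 ≈ 134.63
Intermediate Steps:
√(m + 39703) = √(-21578 + 39703) = √18125 = 25*√29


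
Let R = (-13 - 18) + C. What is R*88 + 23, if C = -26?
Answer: -4993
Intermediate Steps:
R = -57 (R = (-13 - 18) - 26 = -31 - 26 = -57)
R*88 + 23 = -57*88 + 23 = -5016 + 23 = -4993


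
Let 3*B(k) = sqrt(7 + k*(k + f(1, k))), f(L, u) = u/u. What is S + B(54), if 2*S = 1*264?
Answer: 132 + sqrt(2977)/3 ≈ 150.19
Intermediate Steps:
f(L, u) = 1
S = 132 (S = (1*264)/2 = (1/2)*264 = 132)
B(k) = sqrt(7 + k*(1 + k))/3 (B(k) = sqrt(7 + k*(k + 1))/3 = sqrt(7 + k*(1 + k))/3)
S + B(54) = 132 + sqrt(7 + 54 + 54**2)/3 = 132 + sqrt(7 + 54 + 2916)/3 = 132 + sqrt(2977)/3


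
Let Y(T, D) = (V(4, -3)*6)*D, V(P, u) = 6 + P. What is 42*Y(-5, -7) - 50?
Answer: -17690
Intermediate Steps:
Y(T, D) = 60*D (Y(T, D) = ((6 + 4)*6)*D = (10*6)*D = 60*D)
42*Y(-5, -7) - 50 = 42*(60*(-7)) - 50 = 42*(-420) - 50 = -17640 - 50 = -17690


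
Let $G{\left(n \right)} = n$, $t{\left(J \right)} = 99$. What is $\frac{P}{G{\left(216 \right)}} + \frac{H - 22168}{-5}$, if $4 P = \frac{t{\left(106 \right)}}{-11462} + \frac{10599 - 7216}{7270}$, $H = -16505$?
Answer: $\frac{6327960706969}{818136720} \approx 7734.6$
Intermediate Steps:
$P = \frac{432457}{3787670}$ ($P = \frac{\frac{99}{-11462} + \frac{10599 - 7216}{7270}}{4} = \frac{99 \left(- \frac{1}{11462}\right) + 3383 \cdot \frac{1}{7270}}{4} = \frac{- \frac{9}{1042} + \frac{3383}{7270}}{4} = \frac{1}{4} \cdot \frac{864914}{1893835} = \frac{432457}{3787670} \approx 0.11417$)
$\frac{P}{G{\left(216 \right)}} + \frac{H - 22168}{-5} = \frac{432457}{3787670 \cdot 216} + \frac{-16505 - 22168}{-5} = \frac{432457}{3787670} \cdot \frac{1}{216} - - \frac{38673}{5} = \frac{432457}{818136720} + \frac{38673}{5} = \frac{6327960706969}{818136720}$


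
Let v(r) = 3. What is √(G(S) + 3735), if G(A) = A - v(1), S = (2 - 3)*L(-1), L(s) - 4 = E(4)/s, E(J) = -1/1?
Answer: √3727 ≈ 61.049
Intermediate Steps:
E(J) = -1 (E(J) = -1*1 = -1)
L(s) = 4 - 1/s
S = -5 (S = (2 - 3)*(4 - 1/(-1)) = -(4 - 1*(-1)) = -(4 + 1) = -1*5 = -5)
G(A) = -3 + A (G(A) = A - 1*3 = A - 3 = -3 + A)
√(G(S) + 3735) = √((-3 - 5) + 3735) = √(-8 + 3735) = √3727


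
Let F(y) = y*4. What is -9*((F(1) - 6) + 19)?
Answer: -153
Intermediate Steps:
F(y) = 4*y
-9*((F(1) - 6) + 19) = -9*((4*1 - 6) + 19) = -9*((4 - 6) + 19) = -9*(-2 + 19) = -9*17 = -153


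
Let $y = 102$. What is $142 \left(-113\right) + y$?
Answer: $-15944$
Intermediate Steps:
$142 \left(-113\right) + y = 142 \left(-113\right) + 102 = -16046 + 102 = -15944$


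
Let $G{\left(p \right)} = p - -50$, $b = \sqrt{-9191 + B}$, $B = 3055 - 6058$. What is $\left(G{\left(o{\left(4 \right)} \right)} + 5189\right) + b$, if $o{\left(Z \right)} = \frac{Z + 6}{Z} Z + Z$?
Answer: $5253 + i \sqrt{12194} \approx 5253.0 + 110.43 i$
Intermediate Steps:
$B = -3003$ ($B = 3055 - 6058 = -3003$)
$b = i \sqrt{12194}$ ($b = \sqrt{-9191 - 3003} = \sqrt{-12194} = i \sqrt{12194} \approx 110.43 i$)
$o{\left(Z \right)} = 6 + 2 Z$ ($o{\left(Z \right)} = \frac{6 + Z}{Z} Z + Z = \left(6 + Z\right) + Z = 6 + 2 Z$)
$G{\left(p \right)} = 50 + p$ ($G{\left(p \right)} = p + 50 = 50 + p$)
$\left(G{\left(o{\left(4 \right)} \right)} + 5189\right) + b = \left(\left(50 + \left(6 + 2 \cdot 4\right)\right) + 5189\right) + i \sqrt{12194} = \left(\left(50 + \left(6 + 8\right)\right) + 5189\right) + i \sqrt{12194} = \left(\left(50 + 14\right) + 5189\right) + i \sqrt{12194} = \left(64 + 5189\right) + i \sqrt{12194} = 5253 + i \sqrt{12194}$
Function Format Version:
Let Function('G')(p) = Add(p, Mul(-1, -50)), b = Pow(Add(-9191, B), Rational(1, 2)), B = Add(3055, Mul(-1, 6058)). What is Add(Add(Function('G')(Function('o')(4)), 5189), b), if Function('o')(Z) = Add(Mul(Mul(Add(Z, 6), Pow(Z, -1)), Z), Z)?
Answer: Add(5253, Mul(I, Pow(12194, Rational(1, 2)))) ≈ Add(5253.0, Mul(110.43, I))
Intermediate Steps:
B = -3003 (B = Add(3055, -6058) = -3003)
b = Mul(I, Pow(12194, Rational(1, 2))) (b = Pow(Add(-9191, -3003), Rational(1, 2)) = Pow(-12194, Rational(1, 2)) = Mul(I, Pow(12194, Rational(1, 2))) ≈ Mul(110.43, I))
Function('o')(Z) = Add(6, Mul(2, Z)) (Function('o')(Z) = Add(Mul(Mul(Add(6, Z), Pow(Z, -1)), Z), Z) = Add(Mul(Mul(Pow(Z, -1), Add(6, Z)), Z), Z) = Add(Add(6, Z), Z) = Add(6, Mul(2, Z)))
Function('G')(p) = Add(50, p) (Function('G')(p) = Add(p, 50) = Add(50, p))
Add(Add(Function('G')(Function('o')(4)), 5189), b) = Add(Add(Add(50, Add(6, Mul(2, 4))), 5189), Mul(I, Pow(12194, Rational(1, 2)))) = Add(Add(Add(50, Add(6, 8)), 5189), Mul(I, Pow(12194, Rational(1, 2)))) = Add(Add(Add(50, 14), 5189), Mul(I, Pow(12194, Rational(1, 2)))) = Add(Add(64, 5189), Mul(I, Pow(12194, Rational(1, 2)))) = Add(5253, Mul(I, Pow(12194, Rational(1, 2))))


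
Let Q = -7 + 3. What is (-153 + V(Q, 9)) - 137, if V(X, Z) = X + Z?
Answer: -285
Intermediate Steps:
Q = -4
(-153 + V(Q, 9)) - 137 = (-153 + (-4 + 9)) - 137 = (-153 + 5) - 137 = -148 - 137 = -285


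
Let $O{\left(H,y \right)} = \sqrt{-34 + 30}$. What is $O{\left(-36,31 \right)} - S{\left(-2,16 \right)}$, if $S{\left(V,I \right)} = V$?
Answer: $2 + 2 i \approx 2.0 + 2.0 i$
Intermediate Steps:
$O{\left(H,y \right)} = 2 i$ ($O{\left(H,y \right)} = \sqrt{-4} = 2 i$)
$O{\left(-36,31 \right)} - S{\left(-2,16 \right)} = 2 i - -2 = 2 i + 2 = 2 + 2 i$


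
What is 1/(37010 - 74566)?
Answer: -1/37556 ≈ -2.6627e-5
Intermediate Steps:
1/(37010 - 74566) = 1/(-37556) = -1/37556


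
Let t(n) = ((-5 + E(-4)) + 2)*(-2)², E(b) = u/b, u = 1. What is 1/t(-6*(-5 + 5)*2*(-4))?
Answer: -1/13 ≈ -0.076923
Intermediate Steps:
E(b) = 1/b
t(n) = -13 (t(n) = ((-5 + 1/(-4)) + 2)*(-2)² = ((-5 - ¼) + 2)*4 = (-21/4 + 2)*4 = -13/4*4 = -13)
1/t(-6*(-5 + 5)*2*(-4)) = 1/(-13) = -1/13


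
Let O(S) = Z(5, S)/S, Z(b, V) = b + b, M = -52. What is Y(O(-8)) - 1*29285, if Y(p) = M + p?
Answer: -117353/4 ≈ -29338.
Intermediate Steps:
Z(b, V) = 2*b
O(S) = 10/S (O(S) = (2*5)/S = 10/S)
Y(p) = -52 + p
Y(O(-8)) - 1*29285 = (-52 + 10/(-8)) - 1*29285 = (-52 + 10*(-⅛)) - 29285 = (-52 - 5/4) - 29285 = -213/4 - 29285 = -117353/4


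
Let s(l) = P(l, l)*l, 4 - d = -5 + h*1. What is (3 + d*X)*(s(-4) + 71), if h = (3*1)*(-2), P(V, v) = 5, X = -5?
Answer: -3672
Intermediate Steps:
h = -6 (h = 3*(-2) = -6)
d = 15 (d = 4 - (-5 - 6*1) = 4 - (-5 - 6) = 4 - 1*(-11) = 4 + 11 = 15)
s(l) = 5*l
(3 + d*X)*(s(-4) + 71) = (3 + 15*(-5))*(5*(-4) + 71) = (3 - 75)*(-20 + 71) = -72*51 = -3672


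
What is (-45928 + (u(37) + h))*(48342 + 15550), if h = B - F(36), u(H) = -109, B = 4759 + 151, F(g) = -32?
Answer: -2625641740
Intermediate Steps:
B = 4910
h = 4942 (h = 4910 - 1*(-32) = 4910 + 32 = 4942)
(-45928 + (u(37) + h))*(48342 + 15550) = (-45928 + (-109 + 4942))*(48342 + 15550) = (-45928 + 4833)*63892 = -41095*63892 = -2625641740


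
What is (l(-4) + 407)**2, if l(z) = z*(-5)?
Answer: 182329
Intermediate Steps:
l(z) = -5*z
(l(-4) + 407)**2 = (-5*(-4) + 407)**2 = (20 + 407)**2 = 427**2 = 182329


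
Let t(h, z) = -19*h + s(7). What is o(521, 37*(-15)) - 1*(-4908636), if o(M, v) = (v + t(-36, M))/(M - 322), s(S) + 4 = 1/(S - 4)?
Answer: 2930456068/597 ≈ 4.9086e+6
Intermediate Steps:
s(S) = -4 + 1/(-4 + S) (s(S) = -4 + 1/(S - 4) = -4 + 1/(-4 + S))
t(h, z) = -11/3 - 19*h (t(h, z) = -19*h + (17 - 4*7)/(-4 + 7) = -19*h + (17 - 28)/3 = -19*h + (⅓)*(-11) = -19*h - 11/3 = -11/3 - 19*h)
o(M, v) = (2041/3 + v)/(-322 + M) (o(M, v) = (v + (-11/3 - 19*(-36)))/(M - 322) = (v + (-11/3 + 684))/(-322 + M) = (v + 2041/3)/(-322 + M) = (2041/3 + v)/(-322 + M))
o(521, 37*(-15)) - 1*(-4908636) = (2041/3 + 37*(-15))/(-322 + 521) - 1*(-4908636) = (2041/3 - 555)/199 + 4908636 = (1/199)*(376/3) + 4908636 = 376/597 + 4908636 = 2930456068/597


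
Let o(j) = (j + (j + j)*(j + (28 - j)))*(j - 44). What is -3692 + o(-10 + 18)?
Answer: -20108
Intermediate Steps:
o(j) = 57*j*(-44 + j) (o(j) = (j + (2*j)*28)*(-44 + j) = (j + 56*j)*(-44 + j) = (57*j)*(-44 + j) = 57*j*(-44 + j))
-3692 + o(-10 + 18) = -3692 + 57*(-10 + 18)*(-44 + (-10 + 18)) = -3692 + 57*8*(-44 + 8) = -3692 + 57*8*(-36) = -3692 - 16416 = -20108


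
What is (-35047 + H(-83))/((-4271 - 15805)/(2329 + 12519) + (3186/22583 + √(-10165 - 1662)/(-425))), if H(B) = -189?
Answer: 54162112879280550724800000/1944601048749608915257 - 105233674587707305164800*I*√11827/1944601048749608915257 ≈ 27853.0 - 5885.2*I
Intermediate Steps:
(-35047 + H(-83))/((-4271 - 15805)/(2329 + 12519) + (3186/22583 + √(-10165 - 1662)/(-425))) = (-35047 - 189)/((-4271 - 15805)/(2329 + 12519) + (3186/22583 + √(-10165 - 1662)/(-425))) = -35236/(-20076/14848 + (3186*(1/22583) + √(-11827)*(-1/425))) = -35236/(-20076*1/14848 + (3186/22583 + (I*√11827)*(-1/425))) = -35236/(-5019/3712 + (3186/22583 - I*√11827/425)) = -35236/(-101517645/83828096 - I*√11827/425)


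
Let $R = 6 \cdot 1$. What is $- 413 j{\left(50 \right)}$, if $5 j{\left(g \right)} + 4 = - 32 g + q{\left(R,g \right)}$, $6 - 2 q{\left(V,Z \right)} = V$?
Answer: $\frac{662452}{5} \approx 1.3249 \cdot 10^{5}$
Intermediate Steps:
$R = 6$
$q{\left(V,Z \right)} = 3 - \frac{V}{2}$
$j{\left(g \right)} = - \frac{4}{5} - \frac{32 g}{5}$ ($j{\left(g \right)} = - \frac{4}{5} + \frac{- 32 g + \left(3 - 3\right)}{5} = - \frac{4}{5} + \frac{- 32 g + 0}{5} = - \frac{4}{5} + \frac{\left(-32\right) g}{5} = - \frac{4}{5} - \frac{32 g}{5}$)
$- 413 j{\left(50 \right)} = - 413 \left(- \frac{4}{5} - 320\right) = \left(-413\right) \left(- \frac{1604}{5}\right) = \frac{662452}{5}$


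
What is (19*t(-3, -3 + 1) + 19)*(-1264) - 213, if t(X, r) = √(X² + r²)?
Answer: -24229 - 24016*√13 ≈ -1.1082e+5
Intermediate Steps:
(19*t(-3, -3 + 1) + 19)*(-1264) - 213 = (19*√((-3)² + (-3 + 1)²) + 19)*(-1264) - 213 = (19*√(9 + (-2)²) + 19)*(-1264) - 213 = (19*√(9 + 4) + 19)*(-1264) - 213 = (19*√13 + 19)*(-1264) - 213 = (19 + 19*√13)*(-1264) - 213 = (-24016 - 24016*√13) - 213 = -24229 - 24016*√13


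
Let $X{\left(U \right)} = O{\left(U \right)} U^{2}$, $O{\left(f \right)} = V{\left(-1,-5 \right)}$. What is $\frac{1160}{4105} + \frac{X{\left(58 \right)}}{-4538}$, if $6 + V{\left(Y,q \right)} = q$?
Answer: $\frac{15716550}{1862849} \approx 8.4368$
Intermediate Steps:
$V{\left(Y,q \right)} = -6 + q$
$O{\left(f \right)} = -11$ ($O{\left(f \right)} = -6 - 5 = -11$)
$X{\left(U \right)} = - 11 U^{2}$
$\frac{1160}{4105} + \frac{X{\left(58 \right)}}{-4538} = \frac{1160}{4105} + \frac{\left(-11\right) 58^{2}}{-4538} = 1160 \cdot \frac{1}{4105} + \left(-11\right) 3364 \left(- \frac{1}{4538}\right) = \frac{232}{821} - - \frac{18502}{2269} = \frac{232}{821} + \frac{18502}{2269} = \frac{15716550}{1862849}$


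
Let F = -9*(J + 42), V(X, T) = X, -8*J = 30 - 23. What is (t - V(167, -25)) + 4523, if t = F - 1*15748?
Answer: -94097/8 ≈ -11762.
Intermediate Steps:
J = -7/8 (J = -(30 - 23)/8 = -⅛*7 = -7/8 ≈ -0.87500)
F = -2961/8 (F = -9*(-7/8 + 42) = -9*329/8 = -2961/8 ≈ -370.13)
t = -128945/8 (t = -2961/8 - 1*15748 = -2961/8 - 15748 = -128945/8 ≈ -16118.)
(t - V(167, -25)) + 4523 = (-128945/8 - 1*167) + 4523 = (-128945/8 - 167) + 4523 = -130281/8 + 4523 = -94097/8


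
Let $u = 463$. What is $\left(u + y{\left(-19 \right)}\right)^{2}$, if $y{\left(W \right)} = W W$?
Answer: $678976$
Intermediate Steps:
$y{\left(W \right)} = W^{2}$
$\left(u + y{\left(-19 \right)}\right)^{2} = \left(463 + \left(-19\right)^{2}\right)^{2} = \left(463 + 361\right)^{2} = 824^{2} = 678976$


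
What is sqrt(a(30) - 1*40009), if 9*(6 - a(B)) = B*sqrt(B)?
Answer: sqrt(-360027 - 30*sqrt(30))/3 ≈ 200.05*I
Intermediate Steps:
a(B) = 6 - B**(3/2)/9 (a(B) = 6 - B*sqrt(B)/9 = 6 - B**(3/2)/9)
sqrt(a(30) - 1*40009) = sqrt((6 - 10*sqrt(30)/3) - 1*40009) = sqrt((6 - 10*sqrt(30)/3) - 40009) = sqrt(-40003 - 10*sqrt(30)/3)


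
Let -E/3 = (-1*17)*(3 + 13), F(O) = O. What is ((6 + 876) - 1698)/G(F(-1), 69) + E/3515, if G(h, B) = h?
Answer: 2869056/3515 ≈ 816.23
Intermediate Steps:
E = 816 (E = -3*(-1*17)*(3 + 13) = -(-51)*16 = -3*(-272) = 816)
((6 + 876) - 1698)/G(F(-1), 69) + E/3515 = ((6 + 876) - 1698)/(-1) + 816/3515 = (882 - 1698)*(-1) + 816*(1/3515) = -816*(-1) + 816/3515 = 816 + 816/3515 = 2869056/3515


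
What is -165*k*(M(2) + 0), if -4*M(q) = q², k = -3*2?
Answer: -990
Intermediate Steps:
k = -6
M(q) = -q²/4
-165*k*(M(2) + 0) = -(-990)*(-¼*2² + 0) = -(-990)*(-¼*4 + 0) = -(-990)*(-1 + 0) = -(-990)*(-1) = -165*6 = -990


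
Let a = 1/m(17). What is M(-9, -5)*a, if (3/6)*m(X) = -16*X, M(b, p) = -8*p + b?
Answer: -31/544 ≈ -0.056985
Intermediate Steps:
M(b, p) = b - 8*p
m(X) = -32*X (m(X) = 2*(-16*X) = -32*X)
a = -1/544 (a = 1/(-32*17) = 1/(-544) = -1/544 ≈ -0.0018382)
M(-9, -5)*a = (-9 - 8*(-5))*(-1/544) = (-9 + 40)*(-1/544) = 31*(-1/544) = -31/544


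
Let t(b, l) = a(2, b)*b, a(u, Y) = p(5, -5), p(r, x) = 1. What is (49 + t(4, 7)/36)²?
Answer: 195364/81 ≈ 2411.9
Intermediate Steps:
a(u, Y) = 1
t(b, l) = b (t(b, l) = 1*b = b)
(49 + t(4, 7)/36)² = (49 + 4/36)² = (49 + 4*(1/36))² = (49 + ⅑)² = (442/9)² = 195364/81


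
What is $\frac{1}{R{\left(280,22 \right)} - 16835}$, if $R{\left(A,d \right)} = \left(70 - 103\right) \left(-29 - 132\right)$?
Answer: $- \frac{1}{11522} \approx -8.6791 \cdot 10^{-5}$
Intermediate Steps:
$R{\left(A,d \right)} = 5313$ ($R{\left(A,d \right)} = \left(-33\right) \left(-161\right) = 5313$)
$\frac{1}{R{\left(280,22 \right)} - 16835} = \frac{1}{5313 - 16835} = \frac{1}{-11522} = - \frac{1}{11522}$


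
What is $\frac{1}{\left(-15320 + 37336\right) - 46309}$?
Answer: $- \frac{1}{24293} \approx -4.1164 \cdot 10^{-5}$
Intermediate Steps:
$\frac{1}{\left(-15320 + 37336\right) - 46309} = \frac{1}{22016 - 46309} = \frac{1}{-24293} = - \frac{1}{24293}$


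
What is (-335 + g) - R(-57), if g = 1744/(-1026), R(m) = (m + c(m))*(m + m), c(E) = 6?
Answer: -3155309/513 ≈ -6150.7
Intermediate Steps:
R(m) = 2*m*(6 + m) (R(m) = (m + 6)*(m + m) = (6 + m)*(2*m) = 2*m*(6 + m))
g = -872/513 (g = 1744*(-1/1026) = -872/513 ≈ -1.6998)
(-335 + g) - R(-57) = (-335 - 872/513) - 2*(-57)*(6 - 57) = -172727/513 - 2*(-57)*(-51) = -172727/513 - 1*5814 = -172727/513 - 5814 = -3155309/513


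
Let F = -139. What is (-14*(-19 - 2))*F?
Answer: -40866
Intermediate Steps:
(-14*(-19 - 2))*F = -14*(-19 - 2)*(-139) = -14*(-21)*(-139) = 294*(-139) = -40866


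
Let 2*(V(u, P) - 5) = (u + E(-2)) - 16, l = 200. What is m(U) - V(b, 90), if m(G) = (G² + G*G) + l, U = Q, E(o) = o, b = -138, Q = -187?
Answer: 70211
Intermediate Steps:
V(u, P) = -4 + u/2 (V(u, P) = 5 + ((u - 2) - 16)/2 = 5 + ((-2 + u) - 16)/2 = 5 + (-18 + u)/2 = 5 + (-9 + u/2) = -4 + u/2)
U = -187
m(G) = 200 + 2*G² (m(G) = (G² + G*G) + 200 = (G² + G²) + 200 = 2*G² + 200 = 200 + 2*G²)
m(U) - V(b, 90) = (200 + 2*(-187)²) - (-4 + (½)*(-138)) = (200 + 2*34969) - (-4 - 69) = (200 + 69938) - 1*(-73) = 70138 + 73 = 70211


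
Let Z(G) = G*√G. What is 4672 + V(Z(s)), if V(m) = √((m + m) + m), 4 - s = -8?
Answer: 4672 + 6*√2*3^(¼) ≈ 4683.2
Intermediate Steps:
s = 12 (s = 4 - 1*(-8) = 4 + 8 = 12)
Z(G) = G^(3/2)
V(m) = √3*√m (V(m) = √(2*m + m) = √(3*m) = √3*√m)
4672 + V(Z(s)) = 4672 + √3*√(12^(3/2)) = 4672 + √3*√(24*√3) = 4672 + √3*(2*√2*3^(¾)) = 4672 + 6*√2*3^(¼)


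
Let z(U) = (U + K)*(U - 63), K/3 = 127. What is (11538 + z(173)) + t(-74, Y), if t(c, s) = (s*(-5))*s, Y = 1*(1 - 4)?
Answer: 72433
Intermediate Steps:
K = 381 (K = 3*127 = 381)
z(U) = (-63 + U)*(381 + U) (z(U) = (U + 381)*(U - 63) = (381 + U)*(-63 + U) = (-63 + U)*(381 + U))
Y = -3 (Y = 1*(-3) = -3)
t(c, s) = -5*s² (t(c, s) = (-5*s)*s = -5*s²)
(11538 + z(173)) + t(-74, Y) = (11538 + (-24003 + 173² + 318*173)) - 5*(-3)² = (11538 + (-24003 + 29929 + 55014)) - 5*9 = (11538 + 60940) - 45 = 72478 - 45 = 72433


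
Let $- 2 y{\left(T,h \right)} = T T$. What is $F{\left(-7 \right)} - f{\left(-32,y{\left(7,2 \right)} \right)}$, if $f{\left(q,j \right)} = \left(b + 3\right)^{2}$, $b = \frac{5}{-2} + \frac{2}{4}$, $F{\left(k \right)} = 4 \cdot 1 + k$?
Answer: $-4$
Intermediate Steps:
$y{\left(T,h \right)} = - \frac{T^{2}}{2}$ ($y{\left(T,h \right)} = - \frac{T T}{2} = - \frac{T^{2}}{2}$)
$F{\left(k \right)} = 4 + k$
$b = -2$ ($b = 5 \left(- \frac{1}{2}\right) + 2 \cdot \frac{1}{4} = - \frac{5}{2} + \frac{1}{2} = -2$)
$f{\left(q,j \right)} = 1$ ($f{\left(q,j \right)} = \left(-2 + 3\right)^{2} = 1^{2} = 1$)
$F{\left(-7 \right)} - f{\left(-32,y{\left(7,2 \right)} \right)} = \left(4 - 7\right) - 1 = -3 - 1 = -4$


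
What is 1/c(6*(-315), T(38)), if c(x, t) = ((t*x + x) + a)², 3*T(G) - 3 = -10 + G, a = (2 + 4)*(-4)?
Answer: 1/459845136 ≈ 2.1746e-9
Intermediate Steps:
a = -24 (a = 6*(-4) = -24)
T(G) = -7/3 + G/3 (T(G) = 1 + (-10 + G)/3 = 1 + (-10/3 + G/3) = -7/3 + G/3)
c(x, t) = (-24 + x + t*x)² (c(x, t) = ((t*x + x) - 24)² = ((x + t*x) - 24)² = (-24 + x + t*x)²)
1/c(6*(-315), T(38)) = 1/((-24 + 6*(-315) + (-7/3 + (⅓)*38)*(6*(-315)))²) = 1/((-24 - 1890 + (-7/3 + 38/3)*(-1890))²) = 1/((-24 - 1890 + (31/3)*(-1890))²) = 1/((-24 - 1890 - 19530)²) = 1/((-21444)²) = 1/459845136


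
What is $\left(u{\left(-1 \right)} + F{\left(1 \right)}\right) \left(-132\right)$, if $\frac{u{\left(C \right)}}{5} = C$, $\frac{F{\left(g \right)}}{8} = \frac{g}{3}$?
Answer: $308$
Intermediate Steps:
$F{\left(g \right)} = \frac{8 g}{3}$ ($F{\left(g \right)} = 8 \frac{g}{3} = \frac{8 g}{3}$)
$u{\left(C \right)} = 5 C$
$\left(u{\left(-1 \right)} + F{\left(1 \right)}\right) \left(-132\right) = \left(5 \left(-1\right) + \frac{8}{3} \cdot 1\right) \left(-132\right) = \left(-5 + \frac{8}{3}\right) \left(-132\right) = \left(- \frac{7}{3}\right) \left(-132\right) = 308$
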